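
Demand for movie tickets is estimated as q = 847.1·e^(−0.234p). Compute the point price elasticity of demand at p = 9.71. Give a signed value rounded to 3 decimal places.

dq/dp = −0.234·q = -20.4349. At p = 9.71, q = 87.3287.
Ed = (dq/dp)·(p/q) = (-20.4349) × (9.71/87.3287) = -2.27214

-2.272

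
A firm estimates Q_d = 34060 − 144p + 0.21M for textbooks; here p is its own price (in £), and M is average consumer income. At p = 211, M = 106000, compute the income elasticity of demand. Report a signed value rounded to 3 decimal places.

At the given values, Q_d = 34060 − 144(211) + 0.21(106000) = 25936.
∂Q_d/∂M = 0.21.
E = (0.21) × (106000/25936) = 0.85826…

0.858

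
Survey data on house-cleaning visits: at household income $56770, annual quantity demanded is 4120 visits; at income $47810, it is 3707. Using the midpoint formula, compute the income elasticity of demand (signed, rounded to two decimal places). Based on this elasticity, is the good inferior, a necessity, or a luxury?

0.62; necessity

%ΔQ = (3707 − 4120)/[( 4120 + 3707)/2] = -413/3913.5 = -0.105532…
%ΔIncome = (47810 − 56770)/[( 56770 + 47810)/2] = -8960/52290 = -0.171352…
E_income = (-413/3913.5) / (-8960/52290) = 0.6158…
0 < E_income < 1 ⇒ normal good, necessity.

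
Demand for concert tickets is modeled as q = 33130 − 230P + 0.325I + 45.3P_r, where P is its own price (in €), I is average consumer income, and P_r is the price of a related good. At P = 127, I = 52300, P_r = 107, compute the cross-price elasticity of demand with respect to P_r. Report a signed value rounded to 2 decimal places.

At the given values, q = 33130 − 230(127) + 0.325(52300) + 45.3(107) = 25764.6.
∂q/∂P_r = 45.3.
E = (45.3) × (107/25764.6) = 0.1881…

0.19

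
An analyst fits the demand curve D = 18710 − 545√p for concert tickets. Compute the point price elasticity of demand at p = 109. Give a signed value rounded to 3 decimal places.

dD/dp = −545/(2√p) = -26.1008. At p = 109, D = 13020.
Ed = (dD/dp)·(p/D) = (-26.1008) × (109/13020) = -0.21850…

-0.219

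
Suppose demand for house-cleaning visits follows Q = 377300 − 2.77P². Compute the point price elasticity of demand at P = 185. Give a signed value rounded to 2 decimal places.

-0.67

dQ/dP = −2·2.77·P = -1024.9. At P = 185, Q = 282496.75.
Ed = (dQ/dP)·(P/Q) = (-1024.9) × (185/282496.75) = -0.6711…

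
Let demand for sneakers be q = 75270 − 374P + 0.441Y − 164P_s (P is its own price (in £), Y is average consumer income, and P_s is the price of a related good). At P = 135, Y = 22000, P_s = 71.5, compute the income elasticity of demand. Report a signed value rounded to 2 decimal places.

At the given values, q = 75270 − 374(135) + 0.441(22000) − 164(71.5) = 22756.
∂q/∂Y = 0.441.
E = (0.441) × (22000/22756) = 0.4263…

0.43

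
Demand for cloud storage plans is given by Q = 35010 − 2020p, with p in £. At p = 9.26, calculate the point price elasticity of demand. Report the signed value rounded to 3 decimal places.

-1.147

dQ/dp = −2020. At p = 9.26, Q = 35010 − 2020(9.26) = 16304.8.
Ed = (dQ/dp)·(p/Q) = −2020 × (9.26/16304.8) = -1.14722…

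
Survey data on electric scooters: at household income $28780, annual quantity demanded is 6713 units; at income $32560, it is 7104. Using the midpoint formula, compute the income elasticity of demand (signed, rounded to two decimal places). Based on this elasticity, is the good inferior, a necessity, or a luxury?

%ΔQ = (7104 − 6713)/[( 6713 + 7104)/2] = 391/6908.5 = 0.056596…
%ΔIncome = (32560 − 28780)/[( 28780 + 32560)/2] = 3780/30670 = 0.123247…
E_income = (391/6908.5) / (3780/30670) = 0.4592…
0 < E_income < 1 ⇒ normal good, necessity.

0.46; necessity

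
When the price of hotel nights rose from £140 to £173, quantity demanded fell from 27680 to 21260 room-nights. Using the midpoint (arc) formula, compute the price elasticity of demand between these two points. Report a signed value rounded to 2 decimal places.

%ΔQ = (21260 − 27680) / [(27680 + 21260)/2] = -6420/24470 = -0.262362…
%ΔP = (173 − 140) / [(140 + 173)/2] = 33/156.5 = 0.210862…
Arc Ed = %ΔQ / %ΔP = (-6420/24470) / (33/156.5) = -1.2442…

-1.24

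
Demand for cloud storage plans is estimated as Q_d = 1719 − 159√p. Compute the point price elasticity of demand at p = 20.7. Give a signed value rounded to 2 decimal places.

-0.36

dQ_d/dp = −159/(2√p) = -17.4736. At p = 20.7, Q_d = 995.594.
Ed = (dQ_d/dp)·(p/Q_d) = (-17.4736) × (20.7/995.594) = -0.3633…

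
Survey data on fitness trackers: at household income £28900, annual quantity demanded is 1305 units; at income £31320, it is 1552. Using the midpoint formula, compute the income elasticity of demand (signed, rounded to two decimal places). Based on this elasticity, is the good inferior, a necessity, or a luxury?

%ΔQ = (1552 − 1305)/[( 1305 + 1552)/2] = 247/1428.5 = 0.172908…
%ΔIncome = (31320 − 28900)/[( 28900 + 31320)/2] = 2420/30110 = 0.080371…
E_income = (247/1428.5) / (2420/30110) = 2.1513…
E_income > 1 ⇒ normal good, luxury.

2.15; luxury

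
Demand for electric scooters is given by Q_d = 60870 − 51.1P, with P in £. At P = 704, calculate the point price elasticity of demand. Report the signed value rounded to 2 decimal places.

-1.45

dQ_d/dP = −51.1. At P = 704, Q_d = 60870 − 51.1(704) = 24895.6.
Ed = (dQ_d/dP)·(P/Q_d) = −51.1 × (704/24895.6) = -1.4450…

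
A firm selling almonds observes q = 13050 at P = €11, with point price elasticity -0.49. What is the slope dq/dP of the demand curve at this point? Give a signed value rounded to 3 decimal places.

Ed = (dq/dP)·(P/q) ⇒ dq/dP = Ed·q/P = (-0.49)·13050/11 = -581.31818…

-581.318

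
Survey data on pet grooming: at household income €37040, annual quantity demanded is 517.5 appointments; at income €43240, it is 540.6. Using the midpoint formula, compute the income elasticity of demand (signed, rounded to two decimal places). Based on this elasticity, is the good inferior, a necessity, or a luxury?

0.28; necessity

%ΔQ = (540.6 − 517.5)/[( 517.5 + 540.6)/2] = 23.1/529.05 = 0.043663…
%ΔIncome = (43240 − 37040)/[( 37040 + 43240)/2] = 6200/40140 = 0.154459…
E_income = (23.1/529.05) / (6200/40140) = 0.2826…
0 < E_income < 1 ⇒ normal good, necessity.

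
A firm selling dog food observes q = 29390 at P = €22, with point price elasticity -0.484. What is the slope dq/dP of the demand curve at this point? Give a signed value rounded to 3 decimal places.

-646.580

Ed = (dq/dP)·(P/q) ⇒ dq/dP = Ed·q/P = (-0.484)·29390/22 = -646.58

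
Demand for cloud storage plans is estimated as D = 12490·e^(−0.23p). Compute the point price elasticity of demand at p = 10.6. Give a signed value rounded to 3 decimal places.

dD/dp = −0.23·D = -250.888. At p = 10.6, D = 1090.82.
Ed = (dD/dp)·(p/D) = (-250.888) × (10.6/1090.82) = -2.438

-2.438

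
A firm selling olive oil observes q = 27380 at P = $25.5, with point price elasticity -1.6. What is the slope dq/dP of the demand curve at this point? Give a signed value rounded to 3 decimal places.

-1717.961

Ed = (dq/dP)·(P/q) ⇒ dq/dP = Ed·q/P = (-1.6)·27380/25.5 = -1717.96078…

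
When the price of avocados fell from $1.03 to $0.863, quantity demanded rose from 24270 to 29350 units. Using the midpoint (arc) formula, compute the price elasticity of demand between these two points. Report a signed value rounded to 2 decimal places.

%ΔQ = (29350 − 24270) / [(24270 + 29350)/2] = 5080/26810 = 0.189481…
%ΔP = (0.863 − 1.03) / [(1.03 + 0.863)/2] = -0.167/0.9465 = -0.176439…
Arc Ed = %ΔQ / %ΔP = (5080/26810) / (-0.167/0.9465) = -1.0739…

-1.07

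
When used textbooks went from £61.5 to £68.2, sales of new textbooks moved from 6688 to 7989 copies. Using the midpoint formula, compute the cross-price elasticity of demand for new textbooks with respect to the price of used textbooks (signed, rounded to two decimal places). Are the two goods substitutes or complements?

1.72; substitutes

%ΔQ_{new textbooks} = (7989 − 6688)/avg = 1301/7338.5 = 0.177284…
%ΔP_{used textbooks} = (68.2 − 61.5)/avg = 6.7/64.85 = 0.103315…
E_cross = (1301/7338.5) / (6.7/64.85) = 1.7159…
E_cross > 0 ⇒ the goods are substitutes.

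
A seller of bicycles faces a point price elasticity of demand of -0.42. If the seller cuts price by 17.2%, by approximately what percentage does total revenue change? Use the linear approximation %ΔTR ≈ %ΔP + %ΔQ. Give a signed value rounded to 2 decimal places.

-9.98%

%ΔQ ≈ Ed × %ΔP = (-0.42) × (-17.2%) = +7.2240%
%ΔTR ≈ %ΔP + %ΔQ = (-17.2%) + (+7.2240%) = -9.9760%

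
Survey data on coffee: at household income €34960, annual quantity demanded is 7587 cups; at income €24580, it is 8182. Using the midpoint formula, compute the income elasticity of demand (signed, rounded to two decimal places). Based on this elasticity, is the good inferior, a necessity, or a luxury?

-0.22; inferior

%ΔQ = (8182 − 7587)/[( 7587 + 8182)/2] = 595/7884.5 = 0.075464…
%ΔIncome = (24580 − 34960)/[( 34960 + 24580)/2] = -10380/29770 = -0.348673…
E_income = (595/7884.5) / (-10380/29770) = -0.2164…
E_income < 0 ⇒ inferior good.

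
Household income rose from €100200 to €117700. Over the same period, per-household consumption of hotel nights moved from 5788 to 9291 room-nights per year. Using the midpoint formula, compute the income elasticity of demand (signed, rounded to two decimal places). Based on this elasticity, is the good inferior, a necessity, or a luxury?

%ΔQ = (9291 − 5788)/[( 5788 + 9291)/2] = 3503/7539.5 = 0.464619…
%ΔIncome = (117700 − 100200)/[( 100200 + 117700)/2] = 17500/108950 = 0.160624…
E_income = (3503/7539.5) / (17500/108950) = 2.8925…
E_income > 1 ⇒ normal good, luxury.

2.89; luxury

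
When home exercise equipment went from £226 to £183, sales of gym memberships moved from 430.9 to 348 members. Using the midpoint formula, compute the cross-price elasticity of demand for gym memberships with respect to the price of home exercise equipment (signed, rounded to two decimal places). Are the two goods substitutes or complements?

1.01; substitutes

%ΔQ_{gym memberships} = (348 − 430.9)/avg = -82.9/389.45 = -0.212864…
%ΔP_{home exercise equipment} = (183 − 226)/avg = -43/204.5 = -0.210268…
E_cross = (-82.9/389.45) / (-43/204.5) = 1.0123…
E_cross > 0 ⇒ the goods are substitutes.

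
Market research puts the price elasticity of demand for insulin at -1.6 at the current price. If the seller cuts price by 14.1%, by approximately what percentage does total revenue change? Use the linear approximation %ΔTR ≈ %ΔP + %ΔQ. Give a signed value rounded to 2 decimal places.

%ΔQ ≈ Ed × %ΔP = (-1.6) × (-14.1%) = +22.5600%
%ΔTR ≈ %ΔP + %ΔQ = (-14.1%) + (+22.5600%) = +8.4600%

+8.46%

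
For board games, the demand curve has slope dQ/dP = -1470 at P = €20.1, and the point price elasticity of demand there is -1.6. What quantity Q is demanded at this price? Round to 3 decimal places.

Ed = (dQ/dP)·(P/Q) ⇒ Q = (dQ/dP)·P/Ed = (-1470)·20.1/(-1.6) = 18466.875

18466.875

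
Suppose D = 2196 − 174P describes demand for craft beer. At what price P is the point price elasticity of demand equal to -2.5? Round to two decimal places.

Ed = −174P/(2196 − 174P). Set this equal to -2.5:
174P = 2.5·(2196 − 174P) ⇒ 174P(1 + 2.5) = 2.5·2196
P = 2.5·2196 / (174·3.5) = 9.0147…

9.01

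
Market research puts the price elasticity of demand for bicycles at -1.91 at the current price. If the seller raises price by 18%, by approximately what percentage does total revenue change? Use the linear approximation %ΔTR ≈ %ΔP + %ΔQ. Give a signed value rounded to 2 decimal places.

%ΔQ ≈ Ed × %ΔP = (-1.91) × (+18%) = -34.3800%
%ΔTR ≈ %ΔP + %ΔQ = (+18%) + (-34.3800%) = -16.3800%

-16.38%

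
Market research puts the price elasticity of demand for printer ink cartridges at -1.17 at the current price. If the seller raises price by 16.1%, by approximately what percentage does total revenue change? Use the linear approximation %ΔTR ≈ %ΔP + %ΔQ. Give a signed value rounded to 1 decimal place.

-2.7%

%ΔQ ≈ Ed × %ΔP = (-1.17) × (+16.1%) = -18.8370%
%ΔTR ≈ %ΔP + %ΔQ = (+16.1%) + (-18.8370%) = -2.7370%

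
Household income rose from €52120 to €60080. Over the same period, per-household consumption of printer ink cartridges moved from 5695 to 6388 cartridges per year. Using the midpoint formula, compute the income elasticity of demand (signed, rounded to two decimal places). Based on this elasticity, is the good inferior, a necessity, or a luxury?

%ΔQ = (6388 − 5695)/[( 5695 + 6388)/2] = 693/6041.5 = 0.114706…
%ΔIncome = (60080 − 52120)/[( 52120 + 60080)/2] = 7960/56100 = 0.141889…
E_income = (693/6041.5) / (7960/56100) = 0.8084…
0 < E_income < 1 ⇒ normal good, necessity.

0.81; necessity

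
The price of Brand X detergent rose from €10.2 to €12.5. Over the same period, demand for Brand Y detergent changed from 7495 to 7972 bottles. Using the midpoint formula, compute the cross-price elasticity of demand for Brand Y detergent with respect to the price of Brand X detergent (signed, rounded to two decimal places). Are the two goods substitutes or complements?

%ΔQ_{Brand Y detergent} = (7972 − 7495)/avg = 477/7733.5 = 0.061679…
%ΔP_{Brand X detergent} = (12.5 − 10.2)/avg = 2.3/11.35 = 0.202643…
E_cross = (477/7733.5) / (2.3/11.35) = 0.3043…
E_cross > 0 ⇒ the goods are substitutes.

0.30; substitutes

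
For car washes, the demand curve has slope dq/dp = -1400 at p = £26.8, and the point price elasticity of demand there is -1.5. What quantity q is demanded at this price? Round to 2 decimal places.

Ed = (dq/dp)·(p/q) ⇒ q = (dq/dp)·p/Ed = (-1400)·26.8/(-1.5) = 25013.3333…

25013.33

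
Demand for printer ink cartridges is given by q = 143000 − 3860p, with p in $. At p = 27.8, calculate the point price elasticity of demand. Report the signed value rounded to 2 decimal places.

-3.01

dq/dp = −3860. At p = 27.8, q = 143000 − 3860(27.8) = 35692.
Ed = (dq/dp)·(p/q) = −3860 × (27.8/35692) = -3.0065…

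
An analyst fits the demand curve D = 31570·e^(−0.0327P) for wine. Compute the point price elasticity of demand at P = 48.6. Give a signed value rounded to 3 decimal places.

dD/dP = −0.0327·D = -210.685. At P = 48.6, D = 6442.96.
Ed = (dD/dP)·(P/D) = (-210.685) × (48.6/6442.96) = -1.58922

-1.589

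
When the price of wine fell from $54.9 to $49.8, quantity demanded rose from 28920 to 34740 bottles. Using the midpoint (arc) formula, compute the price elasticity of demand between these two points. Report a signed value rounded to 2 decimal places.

-1.88

%ΔQ = (34740 − 28920) / [(28920 + 34740)/2] = 5820/31830 = 0.182846…
%ΔP = (49.8 − 54.9) / [(54.9 + 49.8)/2] = -5.1/52.35 = -0.097421…
Arc Ed = %ΔQ / %ΔP = (5820/31830) / (-5.1/52.35) = -1.8768…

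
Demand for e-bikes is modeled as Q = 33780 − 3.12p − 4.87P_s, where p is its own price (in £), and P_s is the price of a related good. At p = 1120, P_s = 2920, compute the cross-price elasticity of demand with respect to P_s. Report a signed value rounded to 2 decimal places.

At the given values, Q = 33780 − 3.12(1120) − 4.87(2920) = 16065.2.
∂Q/∂P_s = -4.87.
E = (-4.87) × (2920/16065.2) = -0.8851…

-0.89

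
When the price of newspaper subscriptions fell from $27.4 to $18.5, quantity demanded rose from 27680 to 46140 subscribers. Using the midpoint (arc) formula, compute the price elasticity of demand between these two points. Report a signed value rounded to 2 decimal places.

-1.29

%ΔQ = (46140 − 27680) / [(27680 + 46140)/2] = 18460/36910 = 0.500135…
%ΔP = (18.5 − 27.4) / [(27.4 + 18.5)/2] = -8.9/22.95 = -0.387799…
Arc Ed = %ΔQ / %ΔP = (18460/36910) / (-8.9/22.95) = -1.2896…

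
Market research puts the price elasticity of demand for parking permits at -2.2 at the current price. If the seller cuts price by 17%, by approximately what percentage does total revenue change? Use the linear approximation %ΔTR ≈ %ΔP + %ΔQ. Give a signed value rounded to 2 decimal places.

%ΔQ ≈ Ed × %ΔP = (-2.2) × (-17%) = +37.4000%
%ΔTR ≈ %ΔP + %ΔQ = (-17%) + (+37.4000%) = +20.4000%

+20.40%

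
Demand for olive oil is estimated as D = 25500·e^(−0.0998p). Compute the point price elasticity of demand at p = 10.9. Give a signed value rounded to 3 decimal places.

-1.088

dD/dp = −0.0998·D = -857.505. At p = 10.9, D = 8592.23.
Ed = (dD/dp)·(p/D) = (-857.505) × (10.9/8592.23) = -1.08782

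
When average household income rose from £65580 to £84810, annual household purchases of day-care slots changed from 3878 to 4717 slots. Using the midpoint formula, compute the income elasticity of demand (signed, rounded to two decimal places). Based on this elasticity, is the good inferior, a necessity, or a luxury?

%ΔQ = (4717 − 3878)/[( 3878 + 4717)/2] = 839/4297.5 = 0.195229…
%ΔIncome = (84810 − 65580)/[( 65580 + 84810)/2] = 19230/75195 = 0.255735…
E_income = (839/4297.5) / (19230/75195) = 0.7634…
0 < E_income < 1 ⇒ normal good, necessity.

0.76; necessity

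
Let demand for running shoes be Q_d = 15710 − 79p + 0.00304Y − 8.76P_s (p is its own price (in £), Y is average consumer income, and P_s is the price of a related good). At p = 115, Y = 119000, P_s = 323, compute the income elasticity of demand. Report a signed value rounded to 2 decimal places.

0.09

At the given values, Q_d = 15710 − 79(115) + 0.00304(119000) − 8.76(323) = 4157.28.
∂Q_d/∂Y = 0.00304.
E = (0.00304) × (119000/4157.28) = 0.0870…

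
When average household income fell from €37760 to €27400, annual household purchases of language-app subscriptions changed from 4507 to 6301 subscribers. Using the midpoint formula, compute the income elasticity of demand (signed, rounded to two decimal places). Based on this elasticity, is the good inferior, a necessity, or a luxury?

-1.04; inferior

%ΔQ = (6301 − 4507)/[( 4507 + 6301)/2] = 1794/5404 = 0.331976…
%ΔIncome = (27400 − 37760)/[( 37760 + 27400)/2] = -10360/32580 = -0.317986…
E_income = (1794/5404) / (-10360/32580) = -1.0439…
E_income < 0 ⇒ inferior good.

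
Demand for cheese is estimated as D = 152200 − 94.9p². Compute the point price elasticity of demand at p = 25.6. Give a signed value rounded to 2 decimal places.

-1.38

dD/dp = −2·94.9·p = -4858.88. At p = 25.6, D = 90006.336.
Ed = (dD/dp)·(p/D) = (-4858.88) × (25.6/90006.336) = -1.3819…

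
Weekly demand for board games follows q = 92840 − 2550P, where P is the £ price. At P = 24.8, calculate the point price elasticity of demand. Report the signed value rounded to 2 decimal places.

-2.14

dq/dP = −2550. At P = 24.8, q = 92840 − 2550(24.8) = 29600.
Ed = (dq/dP)·(P/q) = −2550 × (24.8/29600) = -2.1364…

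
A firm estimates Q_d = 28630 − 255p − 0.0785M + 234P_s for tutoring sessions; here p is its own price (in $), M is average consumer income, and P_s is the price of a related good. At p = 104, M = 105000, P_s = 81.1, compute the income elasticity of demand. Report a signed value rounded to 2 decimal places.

-0.64

At the given values, Q_d = 28630 − 255(104) − 0.0785(105000) + 234(81.1) = 12844.9.
∂Q_d/∂M = -0.0785.
E = (-0.0785) × (105000/12844.9) = -0.6416…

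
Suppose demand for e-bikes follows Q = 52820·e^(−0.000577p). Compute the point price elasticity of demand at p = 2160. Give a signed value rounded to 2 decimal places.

dQ/dp = −0.000577·Q = -8.76404. At p = 2160, Q = 15189.
Ed = (dQ/dp)·(p/Q) = (-8.76404) × (2160/15189) = -1.2463…

-1.25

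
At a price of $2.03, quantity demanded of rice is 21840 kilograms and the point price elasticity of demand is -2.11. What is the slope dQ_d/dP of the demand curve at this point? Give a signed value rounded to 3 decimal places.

Ed = (dQ_d/dP)·(P/Q_d) ⇒ dQ_d/dP = Ed·Q_d/P = (-2.11)·21840/2.03 = -22700.68965…

-22700.690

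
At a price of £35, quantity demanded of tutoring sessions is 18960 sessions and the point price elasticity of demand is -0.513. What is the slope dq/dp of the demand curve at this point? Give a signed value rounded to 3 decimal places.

-277.899

Ed = (dq/dp)·(p/q) ⇒ dq/dp = Ed·q/p = (-0.513)·18960/35 = -277.89942…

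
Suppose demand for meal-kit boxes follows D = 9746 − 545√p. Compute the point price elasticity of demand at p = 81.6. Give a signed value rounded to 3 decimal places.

-0.510

dD/dp = −545/(2√p) = -30.1663. At p = 81.6, D = 4822.87.
Ed = (dD/dp)·(p/D) = (-30.1663) × (81.6/4822.87) = -0.51039…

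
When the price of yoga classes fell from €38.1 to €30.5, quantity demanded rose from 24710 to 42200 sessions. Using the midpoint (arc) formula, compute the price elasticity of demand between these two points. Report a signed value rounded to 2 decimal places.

%ΔQ = (42200 − 24710) / [(24710 + 42200)/2] = 17490/33455 = 0.522791…
%ΔP = (30.5 − 38.1) / [(38.1 + 30.5)/2] = -7.6/34.3 = -0.221574…
Arc Ed = %ΔQ / %ΔP = (17490/33455) / (-7.6/34.3) = -2.3594…

-2.36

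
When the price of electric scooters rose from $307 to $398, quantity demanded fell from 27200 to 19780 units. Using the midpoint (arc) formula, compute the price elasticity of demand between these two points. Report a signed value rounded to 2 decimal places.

%ΔQ = (19780 − 27200) / [(27200 + 19780)/2] = -7420/23490 = -0.315879…
%ΔP = (398 − 307) / [(307 + 398)/2] = 91/352.5 = 0.258156…
Arc Ed = %ΔQ / %ΔP = (-7420/23490) / (91/352.5) = -1.2235…

-1.22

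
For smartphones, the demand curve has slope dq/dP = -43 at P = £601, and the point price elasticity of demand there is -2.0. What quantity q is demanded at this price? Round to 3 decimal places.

12921.500

Ed = (dq/dP)·(P/q) ⇒ q = (dq/dP)·P/Ed = (-43)·601/(-2.0) = 12921.5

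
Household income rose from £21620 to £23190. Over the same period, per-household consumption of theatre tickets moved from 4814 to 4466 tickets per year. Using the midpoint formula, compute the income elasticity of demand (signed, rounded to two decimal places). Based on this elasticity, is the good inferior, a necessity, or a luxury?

-1.07; inferior

%ΔQ = (4466 − 4814)/[( 4814 + 4466)/2] = -348/4640 = -0.075
%ΔIncome = (23190 − 21620)/[( 21620 + 23190)/2] = 1570/22405 = 0.070073…
E_income = (-348/4640) / (1570/22405) = -1.0703…
E_income < 0 ⇒ inferior good.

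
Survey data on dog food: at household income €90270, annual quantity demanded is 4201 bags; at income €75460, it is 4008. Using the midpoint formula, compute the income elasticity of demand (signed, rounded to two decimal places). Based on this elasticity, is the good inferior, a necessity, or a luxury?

0.26; necessity

%ΔQ = (4008 − 4201)/[( 4201 + 4008)/2] = -193/4104.5 = -0.047021…
%ΔIncome = (75460 − 90270)/[( 90270 + 75460)/2] = -14810/82865 = -0.178724…
E_income = (-193/4104.5) / (-14810/82865) = 0.2630…
0 < E_income < 1 ⇒ normal good, necessity.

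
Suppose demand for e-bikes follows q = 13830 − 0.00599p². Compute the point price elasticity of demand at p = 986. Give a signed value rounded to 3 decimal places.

-1.455

dq/dp = −2·0.00599·p = -11.81228. At p = 986, q = 8006.54596.
Ed = (dq/dp)·(p/q) = (-11.81228) × (986/8006.54596) = -1.45467…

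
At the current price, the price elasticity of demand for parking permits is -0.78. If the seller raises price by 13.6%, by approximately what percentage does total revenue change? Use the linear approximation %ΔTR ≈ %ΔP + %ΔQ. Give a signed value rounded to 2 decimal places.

+2.99%

%ΔQ ≈ Ed × %ΔP = (-0.78) × (+13.6%) = -10.6080%
%ΔTR ≈ %ΔP + %ΔQ = (+13.6%) + (-10.6080%) = +2.9920%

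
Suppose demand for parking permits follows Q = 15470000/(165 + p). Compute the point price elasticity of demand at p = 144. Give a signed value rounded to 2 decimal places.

dQ/dp = −15470000/(165 + p)² = -162.022. At p = 144, Q = 50064.7.
Ed = (dQ/dp)·(p/Q) = (-162.022) × (144/50064.7) = -0.4660…

-0.47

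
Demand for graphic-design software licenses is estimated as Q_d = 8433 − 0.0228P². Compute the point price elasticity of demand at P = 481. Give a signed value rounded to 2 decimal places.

dQ_d/dP = −2·0.0228·P = -21.9336. At P = 481, Q_d = 3157.9692.
Ed = (dQ_d/dP)·(P/Q_d) = (-21.9336) × (481/3157.9692) = -3.3407…

-3.34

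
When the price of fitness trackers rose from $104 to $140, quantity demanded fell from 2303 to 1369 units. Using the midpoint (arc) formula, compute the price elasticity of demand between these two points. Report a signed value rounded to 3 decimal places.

-1.724

%ΔQ = (1369 − 2303) / [(2303 + 1369)/2] = -934/1836 = -0.508714…
%ΔP = (140 − 104) / [(104 + 140)/2] = 36/122 = 0.295081…
Arc Ed = %ΔQ / %ΔP = (-934/1836) / (36/122) = -1.72397…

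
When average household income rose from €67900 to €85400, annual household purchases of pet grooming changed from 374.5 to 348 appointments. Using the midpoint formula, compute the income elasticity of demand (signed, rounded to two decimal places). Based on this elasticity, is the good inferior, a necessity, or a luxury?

-0.32; inferior

%ΔQ = (348 − 374.5)/[( 374.5 + 348)/2] = -26.5/361.25 = -0.073356…
%ΔIncome = (85400 − 67900)/[( 67900 + 85400)/2] = 17500/76650 = 0.228310…
E_income = (-26.5/361.25) / (17500/76650) = -0.3213…
E_income < 0 ⇒ inferior good.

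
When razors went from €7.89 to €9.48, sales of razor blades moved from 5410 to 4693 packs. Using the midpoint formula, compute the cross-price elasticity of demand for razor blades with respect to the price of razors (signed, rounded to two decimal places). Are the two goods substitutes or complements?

%ΔQ_{razor blades} = (4693 − 5410)/avg = -717/5051.5 = -0.141938…
%ΔP_{razors} = (9.48 − 7.89)/avg = 1.59/8.685 = 0.183074…
E_cross = (-717/5051.5) / (1.59/8.685) = -0.7753…
E_cross < 0 ⇒ the goods are complements.

-0.78; complements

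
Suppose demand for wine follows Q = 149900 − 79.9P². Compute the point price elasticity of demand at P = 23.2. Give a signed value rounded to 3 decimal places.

dQ/dP = −2·79.9·P = -3707.36. At P = 23.2, Q = 106894.624.
Ed = (dQ/dP)·(P/Q) = (-3707.36) × (23.2/106894.624) = -0.80463…

-0.805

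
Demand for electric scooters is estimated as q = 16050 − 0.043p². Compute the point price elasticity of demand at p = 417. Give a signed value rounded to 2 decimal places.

-1.74

dq/dp = −2·0.043·p = -35.862. At p = 417, q = 8572.773.
Ed = (dq/dp)·(p/q) = (-35.862) × (417/8572.773) = -1.7444…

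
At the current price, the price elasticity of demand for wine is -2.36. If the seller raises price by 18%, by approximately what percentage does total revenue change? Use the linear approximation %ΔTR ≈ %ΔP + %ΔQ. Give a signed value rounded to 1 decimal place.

-24.5%

%ΔQ ≈ Ed × %ΔP = (-2.36) × (+18%) = -42.4800%
%ΔTR ≈ %ΔP + %ΔQ = (+18%) + (-42.4800%) = -24.4800%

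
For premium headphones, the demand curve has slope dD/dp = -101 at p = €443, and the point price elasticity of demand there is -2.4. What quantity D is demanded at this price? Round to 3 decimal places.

18642.917

Ed = (dD/dp)·(p/D) ⇒ D = (dD/dp)·p/Ed = (-101)·443/(-2.4) = 18642.91666…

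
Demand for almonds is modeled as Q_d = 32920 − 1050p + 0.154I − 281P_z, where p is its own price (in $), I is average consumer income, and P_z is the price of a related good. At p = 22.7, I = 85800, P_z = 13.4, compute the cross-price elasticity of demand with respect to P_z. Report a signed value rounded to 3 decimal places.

-0.203

At the given values, Q_d = 32920 − 1050(22.7) + 0.154(85800) − 281(13.4) = 18532.8.
∂Q_d/∂P_z = -281.
E = (-281) × (13.4/18532.8) = -0.20317…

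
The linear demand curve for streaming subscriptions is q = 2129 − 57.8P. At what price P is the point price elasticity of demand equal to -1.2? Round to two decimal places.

Ed = −57.8P/(2129 − 57.8P). Set this equal to -1.2:
57.8P = 1.2·(2129 − 57.8P) ⇒ 57.8P(1 + 1.2) = 1.2·2129
P = 1.2·2129 / (57.8·2.2) = 20.0912…

20.09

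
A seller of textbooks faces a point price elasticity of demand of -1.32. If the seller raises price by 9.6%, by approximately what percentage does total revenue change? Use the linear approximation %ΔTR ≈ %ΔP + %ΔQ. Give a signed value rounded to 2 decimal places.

-3.07%

%ΔQ ≈ Ed × %ΔP = (-1.32) × (+9.6%) = -12.6720%
%ΔTR ≈ %ΔP + %ΔQ = (+9.6%) + (-12.6720%) = -3.0720%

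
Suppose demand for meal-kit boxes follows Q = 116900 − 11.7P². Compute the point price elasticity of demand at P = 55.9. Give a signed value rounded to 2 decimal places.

-0.91

dQ/dP = −2·11.7·P = -1308.06. At P = 55.9, Q = 80339.723.
Ed = (dQ/dP)·(P/Q) = (-1308.06) × (55.9/80339.723) = -0.9101…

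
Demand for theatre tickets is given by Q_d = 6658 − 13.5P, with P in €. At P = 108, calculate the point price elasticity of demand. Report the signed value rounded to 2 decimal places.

-0.28

dQ_d/dP = −13.5. At P = 108, Q_d = 6658 − 13.5(108) = 5200.
Ed = (dQ_d/dP)·(P/Q_d) = −13.5 × (108/5200) = -0.2803…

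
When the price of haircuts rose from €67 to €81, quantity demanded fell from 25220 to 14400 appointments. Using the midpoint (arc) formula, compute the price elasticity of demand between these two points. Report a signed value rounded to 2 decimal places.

%ΔQ = (14400 − 25220) / [(25220 + 14400)/2] = -10820/19810 = -0.546188…
%ΔP = (81 − 67) / [(67 + 81)/2] = 14/74 = 0.189189…
Arc Ed = %ΔQ / %ΔP = (-10820/19810) / (14/74) = -2.8869…

-2.89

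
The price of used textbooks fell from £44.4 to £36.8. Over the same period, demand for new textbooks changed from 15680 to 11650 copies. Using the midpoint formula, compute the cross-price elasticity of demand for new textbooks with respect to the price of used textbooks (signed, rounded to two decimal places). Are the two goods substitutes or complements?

%ΔQ_{new textbooks} = (11650 − 15680)/avg = -4030/13665 = -0.294914…
%ΔP_{used textbooks} = (36.8 − 44.4)/avg = -7.6/40.6 = -0.187192…
E_cross = (-4030/13665) / (-7.6/40.6) = 1.5754…
E_cross > 0 ⇒ the goods are substitutes.

1.58; substitutes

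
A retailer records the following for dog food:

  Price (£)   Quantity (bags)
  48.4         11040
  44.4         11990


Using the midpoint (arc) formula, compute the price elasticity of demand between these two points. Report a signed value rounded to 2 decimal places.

-0.96

%ΔQ = (11990 − 11040) / [(11040 + 11990)/2] = 950/11515 = 0.082501…
%ΔP = (44.4 − 48.4) / [(48.4 + 44.4)/2] = -4/46.4 = -0.086206…
Arc Ed = %ΔQ / %ΔP = (950/11515) / (-4/46.4) = -0.9570…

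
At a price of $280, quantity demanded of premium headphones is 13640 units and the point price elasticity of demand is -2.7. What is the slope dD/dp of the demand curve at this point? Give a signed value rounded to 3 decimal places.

Ed = (dD/dp)·(p/D) ⇒ dD/dp = Ed·D/p = (-2.7)·13640/280 = -131.52857…

-131.529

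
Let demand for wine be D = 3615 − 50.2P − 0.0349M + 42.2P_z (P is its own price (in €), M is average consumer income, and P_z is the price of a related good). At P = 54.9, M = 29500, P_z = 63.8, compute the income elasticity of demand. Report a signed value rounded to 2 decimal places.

-0.41

At the given values, D = 3615 − 50.2(54.9) − 0.0349(29500) + 42.2(63.8) = 2521.83.
∂D/∂M = -0.0349.
E = (-0.0349) × (29500/2521.83) = -0.4082…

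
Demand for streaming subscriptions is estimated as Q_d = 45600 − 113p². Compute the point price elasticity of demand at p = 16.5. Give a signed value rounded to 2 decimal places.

-4.15

dQ_d/dp = −2·113·p = -3729. At p = 16.5, Q_d = 14835.75.
Ed = (dQ_d/dp)·(p/Q_d) = (-3729) × (16.5/14835.75) = -4.1473…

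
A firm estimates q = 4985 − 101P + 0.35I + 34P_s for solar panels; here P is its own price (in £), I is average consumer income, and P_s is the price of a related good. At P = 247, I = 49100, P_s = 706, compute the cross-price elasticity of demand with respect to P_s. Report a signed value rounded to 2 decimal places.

At the given values, q = 4985 − 101(247) + 0.35(49100) + 34(706) = 21227.
∂q/∂P_s = 34.
E = (34) × (706/21227) = 1.1308…

1.13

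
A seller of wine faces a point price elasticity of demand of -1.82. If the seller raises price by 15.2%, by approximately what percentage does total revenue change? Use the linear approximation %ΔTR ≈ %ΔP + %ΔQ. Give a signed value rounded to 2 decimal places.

%ΔQ ≈ Ed × %ΔP = (-1.82) × (+15.2%) = -27.6640%
%ΔTR ≈ %ΔP + %ΔQ = (+15.2%) + (-27.6640%) = -12.4640%

-12.46%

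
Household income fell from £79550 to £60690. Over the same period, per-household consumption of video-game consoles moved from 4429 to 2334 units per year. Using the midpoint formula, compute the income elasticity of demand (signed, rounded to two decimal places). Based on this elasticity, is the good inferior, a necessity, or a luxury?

2.30; luxury

%ΔQ = (2334 − 4429)/[( 4429 + 2334)/2] = -2095/3381.5 = -0.619547…
%ΔIncome = (60690 − 79550)/[( 79550 + 60690)/2] = -18860/70120 = -0.268967…
E_income = (-2095/3381.5) / (-18860/70120) = 2.3034…
E_income > 1 ⇒ normal good, luxury.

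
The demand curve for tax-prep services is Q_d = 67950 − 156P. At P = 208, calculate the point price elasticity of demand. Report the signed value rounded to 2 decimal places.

dQ_d/dP = −156. At P = 208, Q_d = 67950 − 156(208) = 35502.
Ed = (dQ_d/dP)·(P/Q_d) = −156 × (208/35502) = -0.9139…

-0.91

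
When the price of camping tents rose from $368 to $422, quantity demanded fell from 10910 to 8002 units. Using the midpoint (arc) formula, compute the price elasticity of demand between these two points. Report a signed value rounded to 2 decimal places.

%ΔQ = (8002 − 10910) / [(10910 + 8002)/2] = -2908/9456 = -0.307529…
%ΔP = (422 − 368) / [(368 + 422)/2] = 54/395 = 0.136708…
Arc Ed = %ΔQ / %ΔP = (-2908/9456) / (54/395) = -2.2495…

-2.25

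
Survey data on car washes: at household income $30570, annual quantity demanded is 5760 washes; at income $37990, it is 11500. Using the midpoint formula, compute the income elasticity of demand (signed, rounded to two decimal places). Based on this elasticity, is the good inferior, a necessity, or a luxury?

3.07; luxury

%ΔQ = (11500 − 5760)/[( 5760 + 11500)/2] = 5740/8630 = 0.665121…
%ΔIncome = (37990 − 30570)/[( 30570 + 37990)/2] = 7420/34280 = 0.216452…
E_income = (5740/8630) / (7420/34280) = 3.0728…
E_income > 1 ⇒ normal good, luxury.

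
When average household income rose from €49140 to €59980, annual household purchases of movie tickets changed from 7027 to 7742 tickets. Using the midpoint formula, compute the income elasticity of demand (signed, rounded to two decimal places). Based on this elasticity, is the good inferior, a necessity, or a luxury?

%ΔQ = (7742 − 7027)/[( 7027 + 7742)/2] = 715/7384.5 = 0.096824…
%ΔIncome = (59980 − 49140)/[( 49140 + 59980)/2] = 10840/54560 = 0.198680…
E_income = (715/7384.5) / (10840/54560) = 0.4873…
0 < E_income < 1 ⇒ normal good, necessity.

0.49; necessity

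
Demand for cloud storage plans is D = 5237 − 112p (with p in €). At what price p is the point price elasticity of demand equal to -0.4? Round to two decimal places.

13.36

Ed = −112p/(5237 − 112p). Set this equal to -0.4:
112p = 0.4·(5237 − 112p) ⇒ 112p(1 + 0.4) = 0.4·5237
p = 0.4·5237 / (112·1.4) = 13.3596…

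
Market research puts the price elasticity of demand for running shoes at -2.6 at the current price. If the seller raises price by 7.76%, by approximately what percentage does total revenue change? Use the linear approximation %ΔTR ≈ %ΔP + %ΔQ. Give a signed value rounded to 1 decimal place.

%ΔQ ≈ Ed × %ΔP = (-2.6) × (+7.76%) = -20.1760%
%ΔTR ≈ %ΔP + %ΔQ = (+7.76%) + (-20.1760%) = -12.4160%

-12.4%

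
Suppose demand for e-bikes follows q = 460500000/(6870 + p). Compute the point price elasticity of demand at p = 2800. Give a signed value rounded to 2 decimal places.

dq/dp = −460500000/(6870 + p)² = -4.92466. At p = 2800, q = 47621.5.
Ed = (dq/dp)·(p/q) = (-4.92466) × (2800/47621.5) = -0.2895…

-0.29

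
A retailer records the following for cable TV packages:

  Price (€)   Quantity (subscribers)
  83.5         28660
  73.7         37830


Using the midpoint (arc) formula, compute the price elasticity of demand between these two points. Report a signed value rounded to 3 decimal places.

-2.212

%ΔQ = (37830 − 28660) / [(28660 + 37830)/2] = 9170/33245 = 0.275830…
%ΔP = (73.7 − 83.5) / [(83.5 + 73.7)/2] = -9.8/78.6 = -0.124681…
Arc Ed = %ΔQ / %ΔP = (9170/33245) / (-9.8/78.6) = -2.21227…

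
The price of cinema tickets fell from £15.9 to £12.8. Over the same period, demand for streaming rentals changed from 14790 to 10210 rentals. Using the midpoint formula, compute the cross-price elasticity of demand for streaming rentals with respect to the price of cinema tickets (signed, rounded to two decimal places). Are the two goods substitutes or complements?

1.70; substitutes

%ΔQ_{streaming rentals} = (10210 − 14790)/avg = -4580/12500 = -0.3664
%ΔP_{cinema tickets} = (12.8 − 15.9)/avg = -3.1/14.35 = -0.216027…
E_cross = (-4580/12500) / (-3.1/14.35) = 1.6960…
E_cross > 0 ⇒ the goods are substitutes.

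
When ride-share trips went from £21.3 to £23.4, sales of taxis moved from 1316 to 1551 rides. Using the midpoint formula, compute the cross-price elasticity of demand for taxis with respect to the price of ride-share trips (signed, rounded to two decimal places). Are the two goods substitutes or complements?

%ΔQ_{taxis} = (1551 − 1316)/avg = 235/1433.5 = 0.163934…
%ΔP_{ride-share trips} = (23.4 − 21.3)/avg = 2.1/22.35 = 0.093959…
E_cross = (235/1433.5) / (2.1/22.35) = 1.7447…
E_cross > 0 ⇒ the goods are substitutes.

1.74; substitutes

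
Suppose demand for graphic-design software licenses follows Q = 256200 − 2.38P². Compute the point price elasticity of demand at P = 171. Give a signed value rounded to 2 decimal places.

-0.75

dQ/dP = −2·2.38·P = -813.96. At P = 171, Q = 186606.42.
Ed = (dQ/dP)·(P/Q) = (-813.96) × (171/186606.42) = -0.7458…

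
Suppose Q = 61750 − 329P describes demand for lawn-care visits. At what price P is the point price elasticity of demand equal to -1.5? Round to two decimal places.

112.61

Ed = −329P/(61750 − 329P). Set this equal to -1.5:
329P = 1.5·(61750 − 329P) ⇒ 329P(1 + 1.5) = 1.5·61750
P = 1.5·61750 / (329·2.5) = 112.6139…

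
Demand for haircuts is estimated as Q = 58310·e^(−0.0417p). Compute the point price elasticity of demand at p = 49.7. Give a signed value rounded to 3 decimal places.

-2.072

dQ/dp = −0.0417·Q = -306.061. At p = 49.7, Q = 7339.59.
Ed = (dQ/dp)·(p/Q) = (-306.061) × (49.7/7339.59) = -2.07249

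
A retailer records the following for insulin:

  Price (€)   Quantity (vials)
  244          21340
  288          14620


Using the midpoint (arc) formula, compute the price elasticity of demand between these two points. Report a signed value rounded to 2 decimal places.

-2.26

%ΔQ = (14620 − 21340) / [(21340 + 14620)/2] = -6720/17980 = -0.373748…
%ΔP = (288 − 244) / [(244 + 288)/2] = 44/266 = 0.165413…
Arc Ed = %ΔQ / %ΔP = (-6720/17980) / (44/266) = -2.2594…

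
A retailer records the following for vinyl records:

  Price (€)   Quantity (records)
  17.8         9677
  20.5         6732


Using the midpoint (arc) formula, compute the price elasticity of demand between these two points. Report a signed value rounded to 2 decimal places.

-2.55

%ΔQ = (6732 − 9677) / [(9677 + 6732)/2] = -2945/8204.5 = -0.358949…
%ΔP = (20.5 − 17.8) / [(17.8 + 20.5)/2] = 2.7/19.15 = 0.140992…
Arc Ed = %ΔQ / %ΔP = (-2945/8204.5) / (2.7/19.15) = -2.5458…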